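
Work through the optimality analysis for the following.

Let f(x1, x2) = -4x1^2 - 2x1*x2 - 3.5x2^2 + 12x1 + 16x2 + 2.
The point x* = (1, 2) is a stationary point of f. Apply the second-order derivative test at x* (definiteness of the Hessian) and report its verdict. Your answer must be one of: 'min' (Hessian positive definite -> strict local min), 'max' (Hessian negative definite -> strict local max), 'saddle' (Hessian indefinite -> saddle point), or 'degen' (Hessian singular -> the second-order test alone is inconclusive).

Compute the Hessian H = grad^2 f:
  H = [[-8, -2], [-2, -7]]
Verify stationarity: grad f(x*) = H x* + g = (0, 0).
Eigenvalues of H: -9.5616, -5.4384.
Both eigenvalues < 0, so H is negative definite -> x* is a strict local max.

max


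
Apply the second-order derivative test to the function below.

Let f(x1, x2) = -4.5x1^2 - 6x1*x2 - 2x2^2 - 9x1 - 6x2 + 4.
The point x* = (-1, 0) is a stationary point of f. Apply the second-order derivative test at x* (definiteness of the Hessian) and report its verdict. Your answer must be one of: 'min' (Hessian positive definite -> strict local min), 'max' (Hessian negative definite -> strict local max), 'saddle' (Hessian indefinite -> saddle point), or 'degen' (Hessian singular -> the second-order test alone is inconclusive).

Compute the Hessian H = grad^2 f:
  H = [[-9, -6], [-6, -4]]
Verify stationarity: grad f(x*) = H x* + g = (0, 0).
Eigenvalues of H: -13, 0.
H has a zero eigenvalue (singular; negative semidefinite but not definite), so H is neither positive definite, negative definite, nor indefinite. The second-order test alone is inconclusive -> degen.
(Indeed, f is constant along the null direction of H through x*, so x* is not a strict local extremum.)

degen


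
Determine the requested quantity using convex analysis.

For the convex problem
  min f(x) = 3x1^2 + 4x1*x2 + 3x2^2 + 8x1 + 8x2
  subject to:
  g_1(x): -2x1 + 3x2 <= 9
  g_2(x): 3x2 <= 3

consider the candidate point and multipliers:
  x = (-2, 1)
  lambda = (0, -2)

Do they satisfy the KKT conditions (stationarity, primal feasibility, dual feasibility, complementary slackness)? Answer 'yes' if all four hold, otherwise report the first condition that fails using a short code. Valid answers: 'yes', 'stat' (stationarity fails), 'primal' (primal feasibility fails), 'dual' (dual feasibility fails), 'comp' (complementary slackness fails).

Gradient of f: grad f(x) = Q x + c = (0, 6)
Constraint values g_i(x) = a_i^T x - b_i:
  g_1((-2, 1)) = -2
  g_2((-2, 1)) = 0
Stationarity residual: grad f(x) + sum_i lambda_i a_i = (0, 0)
  -> stationarity OK
Primal feasibility (all g_i <= 0): OK
Dual feasibility (all lambda_i >= 0): FAILS
Complementary slackness (lambda_i * g_i(x) = 0 for all i): OK

Verdict: the first failing condition is dual_feasibility -> dual.

dual


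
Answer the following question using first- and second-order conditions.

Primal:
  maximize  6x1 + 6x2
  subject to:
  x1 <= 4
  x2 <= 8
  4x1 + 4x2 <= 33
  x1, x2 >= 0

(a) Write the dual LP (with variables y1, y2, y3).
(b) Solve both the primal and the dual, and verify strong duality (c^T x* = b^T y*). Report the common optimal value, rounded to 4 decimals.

The standard primal-dual pair for 'max c^T x s.t. A x <= b, x >= 0' is:
  Dual:  min b^T y  s.t.  A^T y >= c,  y >= 0.

So the dual LP is:
  minimize  4y1 + 8y2 + 33y3
  subject to:
    y1 + 4y3 >= 6
    y2 + 4y3 >= 6
    y1, y2, y3 >= 0

Solving the primal: x* = (0.25, 8).
  primal value c^T x* = 49.5.
Solving the dual: y* = (0, 0, 1.5).
  dual value b^T y* = 49.5.
Strong duality: c^T x* = b^T y*. Confirmed.

49.5


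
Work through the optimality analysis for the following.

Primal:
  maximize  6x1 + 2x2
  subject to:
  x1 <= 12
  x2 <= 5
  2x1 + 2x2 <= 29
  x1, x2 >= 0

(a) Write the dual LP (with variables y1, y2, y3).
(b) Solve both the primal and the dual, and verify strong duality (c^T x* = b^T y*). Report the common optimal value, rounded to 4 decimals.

The standard primal-dual pair for 'max c^T x s.t. A x <= b, x >= 0' is:
  Dual:  min b^T y  s.t.  A^T y >= c,  y >= 0.

So the dual LP is:
  minimize  12y1 + 5y2 + 29y3
  subject to:
    y1 + 2y3 >= 6
    y2 + 2y3 >= 2
    y1, y2, y3 >= 0

Solving the primal: x* = (12, 2.5).
  primal value c^T x* = 77.
Solving the dual: y* = (4, 0, 1).
  dual value b^T y* = 77.
Strong duality: c^T x* = b^T y*. Confirmed.

77


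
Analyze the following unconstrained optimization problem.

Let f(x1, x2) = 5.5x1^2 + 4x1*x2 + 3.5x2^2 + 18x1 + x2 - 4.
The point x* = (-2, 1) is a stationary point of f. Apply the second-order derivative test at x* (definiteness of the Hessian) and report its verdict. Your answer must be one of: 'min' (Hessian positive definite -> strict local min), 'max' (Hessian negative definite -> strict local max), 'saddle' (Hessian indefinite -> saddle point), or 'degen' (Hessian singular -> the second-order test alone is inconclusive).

Compute the Hessian H = grad^2 f:
  H = [[11, 4], [4, 7]]
Verify stationarity: grad f(x*) = H x* + g = (0, 0).
Eigenvalues of H: 4.5279, 13.4721.
Both eigenvalues > 0, so H is positive definite -> x* is a strict local min.

min


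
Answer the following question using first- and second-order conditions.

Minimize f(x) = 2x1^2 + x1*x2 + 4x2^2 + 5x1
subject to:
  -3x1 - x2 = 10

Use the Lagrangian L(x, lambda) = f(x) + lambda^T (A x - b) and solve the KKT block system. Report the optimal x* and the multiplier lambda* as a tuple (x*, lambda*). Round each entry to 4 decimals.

Form the Lagrangian:
  L(x, lambda) = (1/2) x^T Q x + c^T x + lambda^T (A x - b)
Stationarity (grad_x L = 0): Q x + c + A^T lambda = 0.
Primal feasibility: A x = b.

This gives the KKT block system:
  [ Q   A^T ] [ x     ]   [-c ]
  [ A    0  ] [ lambda ] = [ b ]

Solving the linear system:
  x*      = (-3.3571, 0.0714)
  lambda* = (-2.7857)
  f(x*)   = 5.5357

x* = (-3.3571, 0.0714), lambda* = (-2.7857)


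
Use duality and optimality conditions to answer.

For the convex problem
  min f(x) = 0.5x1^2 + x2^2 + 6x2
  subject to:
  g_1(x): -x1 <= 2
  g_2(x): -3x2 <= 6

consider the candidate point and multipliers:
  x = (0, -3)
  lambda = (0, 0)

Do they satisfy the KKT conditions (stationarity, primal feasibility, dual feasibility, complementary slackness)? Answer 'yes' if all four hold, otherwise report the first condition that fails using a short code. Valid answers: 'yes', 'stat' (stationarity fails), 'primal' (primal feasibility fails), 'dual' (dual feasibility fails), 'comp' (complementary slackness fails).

Gradient of f: grad f(x) = Q x + c = (0, 0)
Constraint values g_i(x) = a_i^T x - b_i:
  g_1((0, -3)) = -2
  g_2((0, -3)) = 3
Stationarity residual: grad f(x) + sum_i lambda_i a_i = (0, 0)
  -> stationarity OK
Primal feasibility (all g_i <= 0): FAILS
Dual feasibility (all lambda_i >= 0): OK
Complementary slackness (lambda_i * g_i(x) = 0 for all i): OK

Verdict: the first failing condition is primal_feasibility -> primal.

primal


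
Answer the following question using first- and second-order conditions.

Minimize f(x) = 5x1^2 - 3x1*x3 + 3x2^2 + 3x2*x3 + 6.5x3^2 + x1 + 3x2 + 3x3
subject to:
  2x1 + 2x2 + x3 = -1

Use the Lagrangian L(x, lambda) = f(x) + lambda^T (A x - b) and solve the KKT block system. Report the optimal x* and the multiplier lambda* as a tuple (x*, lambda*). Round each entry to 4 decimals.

Form the Lagrangian:
  L(x, lambda) = (1/2) x^T Q x + c^T x + lambda^T (A x - b)
Stationarity (grad_x L = 0): Q x + c + A^T lambda = 0.
Primal feasibility: A x = b.

This gives the KKT block system:
  [ Q   A^T ] [ x     ]   [-c ]
  [ A    0  ] [ lambda ] = [ b ]

Solving the linear system:
  x*      = (-0.0914, -0.3314, -0.1543)
  lambda* = (-0.2743)
  f(x*)   = -0.9114

x* = (-0.0914, -0.3314, -0.1543), lambda* = (-0.2743)


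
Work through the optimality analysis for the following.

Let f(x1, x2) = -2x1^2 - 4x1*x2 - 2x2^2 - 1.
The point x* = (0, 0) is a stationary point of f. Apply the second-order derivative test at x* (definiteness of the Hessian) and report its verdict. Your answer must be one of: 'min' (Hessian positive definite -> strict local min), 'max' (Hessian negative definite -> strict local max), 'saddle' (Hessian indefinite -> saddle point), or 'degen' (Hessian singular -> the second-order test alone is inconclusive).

Compute the Hessian H = grad^2 f:
  H = [[-4, -4], [-4, -4]]
Verify stationarity: grad f(x*) = H x* + g = (0, 0).
Eigenvalues of H: -8, 0.
H has a zero eigenvalue (singular; negative semidefinite but not definite), so H is neither positive definite, negative definite, nor indefinite. The second-order test alone is inconclusive -> degen.
(Indeed, f is constant along the null direction of H through x*, so x* is not a strict local extremum.)

degen


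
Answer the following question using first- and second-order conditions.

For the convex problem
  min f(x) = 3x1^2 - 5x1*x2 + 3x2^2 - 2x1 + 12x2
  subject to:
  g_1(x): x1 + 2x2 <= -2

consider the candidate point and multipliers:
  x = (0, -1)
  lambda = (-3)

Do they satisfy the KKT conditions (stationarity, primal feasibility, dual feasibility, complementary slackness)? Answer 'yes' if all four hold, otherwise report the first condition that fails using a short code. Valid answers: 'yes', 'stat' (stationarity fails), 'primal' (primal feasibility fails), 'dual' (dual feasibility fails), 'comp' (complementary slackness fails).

Gradient of f: grad f(x) = Q x + c = (3, 6)
Constraint values g_i(x) = a_i^T x - b_i:
  g_1((0, -1)) = 0
Stationarity residual: grad f(x) + sum_i lambda_i a_i = (0, 0)
  -> stationarity OK
Primal feasibility (all g_i <= 0): OK
Dual feasibility (all lambda_i >= 0): FAILS
Complementary slackness (lambda_i * g_i(x) = 0 for all i): OK

Verdict: the first failing condition is dual_feasibility -> dual.

dual


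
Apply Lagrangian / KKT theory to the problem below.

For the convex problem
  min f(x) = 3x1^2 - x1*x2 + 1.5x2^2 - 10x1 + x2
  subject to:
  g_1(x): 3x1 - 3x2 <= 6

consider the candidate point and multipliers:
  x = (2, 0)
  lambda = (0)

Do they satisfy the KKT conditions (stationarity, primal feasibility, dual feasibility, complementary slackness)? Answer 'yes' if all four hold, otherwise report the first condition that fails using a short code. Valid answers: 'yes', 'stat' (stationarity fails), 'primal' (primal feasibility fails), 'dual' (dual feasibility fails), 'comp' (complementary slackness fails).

Gradient of f: grad f(x) = Q x + c = (2, -1)
Constraint values g_i(x) = a_i^T x - b_i:
  g_1((2, 0)) = 0
Stationarity residual: grad f(x) + sum_i lambda_i a_i = (2, -1)
  -> stationarity FAILS
Primal feasibility (all g_i <= 0): OK
Dual feasibility (all lambda_i >= 0): OK
Complementary slackness (lambda_i * g_i(x) = 0 for all i): OK

Verdict: the first failing condition is stationarity -> stat.

stat


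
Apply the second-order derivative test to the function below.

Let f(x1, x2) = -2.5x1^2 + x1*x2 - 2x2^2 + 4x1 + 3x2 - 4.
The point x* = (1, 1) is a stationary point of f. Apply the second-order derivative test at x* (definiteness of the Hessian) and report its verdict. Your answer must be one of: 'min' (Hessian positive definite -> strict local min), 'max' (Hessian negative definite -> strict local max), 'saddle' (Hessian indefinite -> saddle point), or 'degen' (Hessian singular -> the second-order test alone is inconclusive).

Compute the Hessian H = grad^2 f:
  H = [[-5, 1], [1, -4]]
Verify stationarity: grad f(x*) = H x* + g = (0, 0).
Eigenvalues of H: -5.618, -3.382.
Both eigenvalues < 0, so H is negative definite -> x* is a strict local max.

max


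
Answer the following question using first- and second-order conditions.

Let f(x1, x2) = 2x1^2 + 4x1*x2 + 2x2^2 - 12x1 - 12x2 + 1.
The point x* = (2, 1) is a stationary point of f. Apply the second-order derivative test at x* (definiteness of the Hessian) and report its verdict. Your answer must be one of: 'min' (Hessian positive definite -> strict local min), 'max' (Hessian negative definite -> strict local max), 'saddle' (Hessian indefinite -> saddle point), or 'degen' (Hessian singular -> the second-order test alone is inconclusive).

Compute the Hessian H = grad^2 f:
  H = [[4, 4], [4, 4]]
Verify stationarity: grad f(x*) = H x* + g = (0, 0).
Eigenvalues of H: 0, 8.
H has a zero eigenvalue (singular; positive semidefinite but not definite), so H is neither positive definite, negative definite, nor indefinite. The second-order test alone is inconclusive -> degen.
(Indeed, f is constant along the null direction of H through x*, so x* is not a strict local extremum.)

degen


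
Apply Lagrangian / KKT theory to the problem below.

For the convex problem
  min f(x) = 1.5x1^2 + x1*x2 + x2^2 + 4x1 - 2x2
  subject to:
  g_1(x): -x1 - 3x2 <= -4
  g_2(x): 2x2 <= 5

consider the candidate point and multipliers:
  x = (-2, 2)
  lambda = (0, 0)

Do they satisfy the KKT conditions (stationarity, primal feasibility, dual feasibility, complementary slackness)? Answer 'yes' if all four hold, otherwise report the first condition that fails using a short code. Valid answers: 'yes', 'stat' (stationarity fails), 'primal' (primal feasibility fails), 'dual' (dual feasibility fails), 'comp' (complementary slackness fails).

Gradient of f: grad f(x) = Q x + c = (0, 0)
Constraint values g_i(x) = a_i^T x - b_i:
  g_1((-2, 2)) = 0
  g_2((-2, 2)) = -1
Stationarity residual: grad f(x) + sum_i lambda_i a_i = (0, 0)
  -> stationarity OK
Primal feasibility (all g_i <= 0): OK
Dual feasibility (all lambda_i >= 0): OK
Complementary slackness (lambda_i * g_i(x) = 0 for all i): OK

Verdict: yes, KKT holds.

yes


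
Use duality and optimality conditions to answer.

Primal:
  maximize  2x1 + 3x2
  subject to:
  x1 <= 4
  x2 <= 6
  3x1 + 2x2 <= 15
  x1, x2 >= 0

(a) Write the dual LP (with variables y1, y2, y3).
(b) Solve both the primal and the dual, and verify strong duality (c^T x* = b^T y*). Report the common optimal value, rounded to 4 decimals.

The standard primal-dual pair for 'max c^T x s.t. A x <= b, x >= 0' is:
  Dual:  min b^T y  s.t.  A^T y >= c,  y >= 0.

So the dual LP is:
  minimize  4y1 + 6y2 + 15y3
  subject to:
    y1 + 3y3 >= 2
    y2 + 2y3 >= 3
    y1, y2, y3 >= 0

Solving the primal: x* = (1, 6).
  primal value c^T x* = 20.
Solving the dual: y* = (0, 1.6667, 0.6667).
  dual value b^T y* = 20.
Strong duality: c^T x* = b^T y*. Confirmed.

20


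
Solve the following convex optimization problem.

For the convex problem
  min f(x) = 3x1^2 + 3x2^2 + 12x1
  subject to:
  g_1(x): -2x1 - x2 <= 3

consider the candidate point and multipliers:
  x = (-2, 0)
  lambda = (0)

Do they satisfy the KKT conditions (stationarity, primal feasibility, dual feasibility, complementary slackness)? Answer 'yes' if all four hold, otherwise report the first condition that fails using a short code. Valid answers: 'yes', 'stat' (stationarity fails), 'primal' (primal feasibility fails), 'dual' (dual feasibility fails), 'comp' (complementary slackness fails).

Gradient of f: grad f(x) = Q x + c = (0, 0)
Constraint values g_i(x) = a_i^T x - b_i:
  g_1((-2, 0)) = 1
Stationarity residual: grad f(x) + sum_i lambda_i a_i = (0, 0)
  -> stationarity OK
Primal feasibility (all g_i <= 0): FAILS
Dual feasibility (all lambda_i >= 0): OK
Complementary slackness (lambda_i * g_i(x) = 0 for all i): OK

Verdict: the first failing condition is primal_feasibility -> primal.

primal


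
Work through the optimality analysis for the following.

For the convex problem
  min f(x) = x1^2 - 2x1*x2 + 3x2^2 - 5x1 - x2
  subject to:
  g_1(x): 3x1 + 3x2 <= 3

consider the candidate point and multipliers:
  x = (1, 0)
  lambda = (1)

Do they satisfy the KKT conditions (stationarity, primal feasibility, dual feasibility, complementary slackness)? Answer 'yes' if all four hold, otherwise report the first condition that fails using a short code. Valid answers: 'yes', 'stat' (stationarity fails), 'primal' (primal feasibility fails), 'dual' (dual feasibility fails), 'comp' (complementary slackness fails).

Gradient of f: grad f(x) = Q x + c = (-3, -3)
Constraint values g_i(x) = a_i^T x - b_i:
  g_1((1, 0)) = 0
Stationarity residual: grad f(x) + sum_i lambda_i a_i = (0, 0)
  -> stationarity OK
Primal feasibility (all g_i <= 0): OK
Dual feasibility (all lambda_i >= 0): OK
Complementary slackness (lambda_i * g_i(x) = 0 for all i): OK

Verdict: yes, KKT holds.

yes


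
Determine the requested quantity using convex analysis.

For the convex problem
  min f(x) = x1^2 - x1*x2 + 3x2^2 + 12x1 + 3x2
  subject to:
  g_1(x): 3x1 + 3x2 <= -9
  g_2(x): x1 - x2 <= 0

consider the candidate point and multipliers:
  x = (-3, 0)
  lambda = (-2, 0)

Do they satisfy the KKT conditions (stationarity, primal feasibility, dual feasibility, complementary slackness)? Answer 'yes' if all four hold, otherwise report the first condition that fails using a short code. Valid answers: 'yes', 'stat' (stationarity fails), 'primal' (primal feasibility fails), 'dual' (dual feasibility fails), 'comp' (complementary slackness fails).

Gradient of f: grad f(x) = Q x + c = (6, 6)
Constraint values g_i(x) = a_i^T x - b_i:
  g_1((-3, 0)) = 0
  g_2((-3, 0)) = -3
Stationarity residual: grad f(x) + sum_i lambda_i a_i = (0, 0)
  -> stationarity OK
Primal feasibility (all g_i <= 0): OK
Dual feasibility (all lambda_i >= 0): FAILS
Complementary slackness (lambda_i * g_i(x) = 0 for all i): OK

Verdict: the first failing condition is dual_feasibility -> dual.

dual


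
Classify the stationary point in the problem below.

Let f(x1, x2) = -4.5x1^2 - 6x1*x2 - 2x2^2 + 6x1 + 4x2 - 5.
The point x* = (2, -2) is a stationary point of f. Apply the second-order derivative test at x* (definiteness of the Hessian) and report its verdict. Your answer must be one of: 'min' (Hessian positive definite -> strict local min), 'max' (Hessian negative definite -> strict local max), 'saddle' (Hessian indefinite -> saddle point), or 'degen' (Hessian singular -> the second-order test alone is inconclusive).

Compute the Hessian H = grad^2 f:
  H = [[-9, -6], [-6, -4]]
Verify stationarity: grad f(x*) = H x* + g = (0, 0).
Eigenvalues of H: -13, 0.
H has a zero eigenvalue (singular; negative semidefinite but not definite), so H is neither positive definite, negative definite, nor indefinite. The second-order test alone is inconclusive -> degen.
(Indeed, f is constant along the null direction of H through x*, so x* is not a strict local extremum.)

degen


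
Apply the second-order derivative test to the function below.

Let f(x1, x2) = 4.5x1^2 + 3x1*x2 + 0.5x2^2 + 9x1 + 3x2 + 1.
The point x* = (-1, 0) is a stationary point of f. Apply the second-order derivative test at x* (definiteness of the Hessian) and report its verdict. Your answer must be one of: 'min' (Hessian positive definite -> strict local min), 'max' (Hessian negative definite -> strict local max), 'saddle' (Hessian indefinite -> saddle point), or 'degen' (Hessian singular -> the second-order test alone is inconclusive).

Compute the Hessian H = grad^2 f:
  H = [[9, 3], [3, 1]]
Verify stationarity: grad f(x*) = H x* + g = (0, 0).
Eigenvalues of H: 0, 10.
H has a zero eigenvalue (singular; positive semidefinite but not definite), so H is neither positive definite, negative definite, nor indefinite. The second-order test alone is inconclusive -> degen.
(Indeed, f is constant along the null direction of H through x*, so x* is not a strict local extremum.)

degen


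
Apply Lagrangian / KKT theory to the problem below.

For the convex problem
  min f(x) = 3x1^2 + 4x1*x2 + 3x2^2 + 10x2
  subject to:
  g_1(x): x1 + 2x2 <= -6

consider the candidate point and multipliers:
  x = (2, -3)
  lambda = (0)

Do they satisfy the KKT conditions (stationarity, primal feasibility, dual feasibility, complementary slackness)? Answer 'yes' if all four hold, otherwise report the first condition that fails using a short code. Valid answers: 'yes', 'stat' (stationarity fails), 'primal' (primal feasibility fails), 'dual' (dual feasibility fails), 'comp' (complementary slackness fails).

Gradient of f: grad f(x) = Q x + c = (0, 0)
Constraint values g_i(x) = a_i^T x - b_i:
  g_1((2, -3)) = 2
Stationarity residual: grad f(x) + sum_i lambda_i a_i = (0, 0)
  -> stationarity OK
Primal feasibility (all g_i <= 0): FAILS
Dual feasibility (all lambda_i >= 0): OK
Complementary slackness (lambda_i * g_i(x) = 0 for all i): OK

Verdict: the first failing condition is primal_feasibility -> primal.

primal


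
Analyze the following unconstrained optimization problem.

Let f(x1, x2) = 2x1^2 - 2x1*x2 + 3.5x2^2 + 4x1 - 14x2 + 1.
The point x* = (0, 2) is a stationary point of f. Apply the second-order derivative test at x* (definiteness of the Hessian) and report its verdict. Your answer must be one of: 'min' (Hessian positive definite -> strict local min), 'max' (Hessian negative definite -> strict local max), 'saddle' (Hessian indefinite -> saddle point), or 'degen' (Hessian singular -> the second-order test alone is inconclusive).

Compute the Hessian H = grad^2 f:
  H = [[4, -2], [-2, 7]]
Verify stationarity: grad f(x*) = H x* + g = (0, 0).
Eigenvalues of H: 3, 8.
Both eigenvalues > 0, so H is positive definite -> x* is a strict local min.

min


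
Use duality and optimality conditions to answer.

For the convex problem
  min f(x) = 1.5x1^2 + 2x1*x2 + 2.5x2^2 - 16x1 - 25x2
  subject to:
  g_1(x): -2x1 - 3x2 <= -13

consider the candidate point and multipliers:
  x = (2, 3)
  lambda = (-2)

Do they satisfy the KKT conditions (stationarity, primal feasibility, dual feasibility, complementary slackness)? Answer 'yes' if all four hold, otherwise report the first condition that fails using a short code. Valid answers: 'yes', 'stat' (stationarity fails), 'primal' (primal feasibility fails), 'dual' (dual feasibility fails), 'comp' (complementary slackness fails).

Gradient of f: grad f(x) = Q x + c = (-4, -6)
Constraint values g_i(x) = a_i^T x - b_i:
  g_1((2, 3)) = 0
Stationarity residual: grad f(x) + sum_i lambda_i a_i = (0, 0)
  -> stationarity OK
Primal feasibility (all g_i <= 0): OK
Dual feasibility (all lambda_i >= 0): FAILS
Complementary slackness (lambda_i * g_i(x) = 0 for all i): OK

Verdict: the first failing condition is dual_feasibility -> dual.

dual


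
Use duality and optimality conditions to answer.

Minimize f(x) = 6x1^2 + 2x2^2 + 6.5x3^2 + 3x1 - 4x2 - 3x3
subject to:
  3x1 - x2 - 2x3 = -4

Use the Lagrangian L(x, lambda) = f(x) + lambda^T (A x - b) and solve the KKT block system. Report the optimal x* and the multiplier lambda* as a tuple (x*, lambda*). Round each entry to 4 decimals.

Form the Lagrangian:
  L(x, lambda) = (1/2) x^T Q x + c^T x + lambda^T (A x - b)
Stationarity (grad_x L = 0): Q x + c + A^T lambda = 0.
Primal feasibility: A x = b.

This gives the KKT block system:
  [ Q   A^T ] [ x     ]   [-c ]
  [ A    0  ] [ lambda ] = [ b ]

Solving the linear system:
  x*      = (-0.5919, 1.3419, 0.4412)
  lambda* = (1.3676)
  f(x*)   = -1.4982

x* = (-0.5919, 1.3419, 0.4412), lambda* = (1.3676)


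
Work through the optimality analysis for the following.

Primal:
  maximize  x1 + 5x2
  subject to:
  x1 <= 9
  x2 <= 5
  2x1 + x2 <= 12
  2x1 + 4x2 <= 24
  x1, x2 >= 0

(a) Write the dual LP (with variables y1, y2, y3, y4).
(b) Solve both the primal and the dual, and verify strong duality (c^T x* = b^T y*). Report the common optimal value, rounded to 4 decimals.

The standard primal-dual pair for 'max c^T x s.t. A x <= b, x >= 0' is:
  Dual:  min b^T y  s.t.  A^T y >= c,  y >= 0.

So the dual LP is:
  minimize  9y1 + 5y2 + 12y3 + 24y4
  subject to:
    y1 + 2y3 + 2y4 >= 1
    y2 + y3 + 4y4 >= 5
    y1, y2, y3, y4 >= 0

Solving the primal: x* = (2, 5).
  primal value c^T x* = 27.
Solving the dual: y* = (0, 3, 0, 0.5).
  dual value b^T y* = 27.
Strong duality: c^T x* = b^T y*. Confirmed.

27


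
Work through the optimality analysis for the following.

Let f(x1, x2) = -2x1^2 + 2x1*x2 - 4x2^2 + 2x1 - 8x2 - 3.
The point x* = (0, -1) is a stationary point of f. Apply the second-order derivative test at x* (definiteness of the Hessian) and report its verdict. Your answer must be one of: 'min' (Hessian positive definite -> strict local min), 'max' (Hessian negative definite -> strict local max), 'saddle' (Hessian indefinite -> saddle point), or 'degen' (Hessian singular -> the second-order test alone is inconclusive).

Compute the Hessian H = grad^2 f:
  H = [[-4, 2], [2, -8]]
Verify stationarity: grad f(x*) = H x* + g = (0, 0).
Eigenvalues of H: -8.8284, -3.1716.
Both eigenvalues < 0, so H is negative definite -> x* is a strict local max.

max


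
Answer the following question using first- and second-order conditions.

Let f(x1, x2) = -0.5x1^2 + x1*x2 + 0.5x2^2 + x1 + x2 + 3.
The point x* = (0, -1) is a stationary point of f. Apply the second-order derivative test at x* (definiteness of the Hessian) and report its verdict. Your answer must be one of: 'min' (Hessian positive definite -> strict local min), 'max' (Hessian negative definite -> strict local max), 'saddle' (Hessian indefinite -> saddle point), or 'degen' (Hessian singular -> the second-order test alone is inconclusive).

Compute the Hessian H = grad^2 f:
  H = [[-1, 1], [1, 1]]
Verify stationarity: grad f(x*) = H x* + g = (0, 0).
Eigenvalues of H: -1.4142, 1.4142.
Eigenvalues have mixed signs, so H is indefinite -> x* is a saddle point.

saddle


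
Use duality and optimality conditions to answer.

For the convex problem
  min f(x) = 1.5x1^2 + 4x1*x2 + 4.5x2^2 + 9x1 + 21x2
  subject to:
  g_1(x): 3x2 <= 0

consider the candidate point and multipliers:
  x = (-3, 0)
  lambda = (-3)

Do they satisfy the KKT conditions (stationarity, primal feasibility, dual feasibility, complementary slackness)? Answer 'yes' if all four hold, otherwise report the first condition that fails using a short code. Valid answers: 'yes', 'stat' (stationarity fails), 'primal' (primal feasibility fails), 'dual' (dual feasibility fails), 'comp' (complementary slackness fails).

Gradient of f: grad f(x) = Q x + c = (0, 9)
Constraint values g_i(x) = a_i^T x - b_i:
  g_1((-3, 0)) = 0
Stationarity residual: grad f(x) + sum_i lambda_i a_i = (0, 0)
  -> stationarity OK
Primal feasibility (all g_i <= 0): OK
Dual feasibility (all lambda_i >= 0): FAILS
Complementary slackness (lambda_i * g_i(x) = 0 for all i): OK

Verdict: the first failing condition is dual_feasibility -> dual.

dual


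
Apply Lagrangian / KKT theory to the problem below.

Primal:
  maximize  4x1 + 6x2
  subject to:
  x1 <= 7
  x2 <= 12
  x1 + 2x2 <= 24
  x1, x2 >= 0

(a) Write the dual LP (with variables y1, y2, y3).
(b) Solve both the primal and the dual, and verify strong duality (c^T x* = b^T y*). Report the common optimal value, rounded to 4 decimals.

The standard primal-dual pair for 'max c^T x s.t. A x <= b, x >= 0' is:
  Dual:  min b^T y  s.t.  A^T y >= c,  y >= 0.

So the dual LP is:
  minimize  7y1 + 12y2 + 24y3
  subject to:
    y1 + y3 >= 4
    y2 + 2y3 >= 6
    y1, y2, y3 >= 0

Solving the primal: x* = (7, 8.5).
  primal value c^T x* = 79.
Solving the dual: y* = (1, 0, 3).
  dual value b^T y* = 79.
Strong duality: c^T x* = b^T y*. Confirmed.

79


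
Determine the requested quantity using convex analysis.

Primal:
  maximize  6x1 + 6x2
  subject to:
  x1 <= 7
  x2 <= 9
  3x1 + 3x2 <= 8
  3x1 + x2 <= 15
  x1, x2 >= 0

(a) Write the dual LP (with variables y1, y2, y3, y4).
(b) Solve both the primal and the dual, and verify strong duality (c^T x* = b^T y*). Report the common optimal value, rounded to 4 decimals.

The standard primal-dual pair for 'max c^T x s.t. A x <= b, x >= 0' is:
  Dual:  min b^T y  s.t.  A^T y >= c,  y >= 0.

So the dual LP is:
  minimize  7y1 + 9y2 + 8y3 + 15y4
  subject to:
    y1 + 3y3 + 3y4 >= 6
    y2 + 3y3 + y4 >= 6
    y1, y2, y3, y4 >= 0

Solving the primal: x* = (2.6667, 0).
  primal value c^T x* = 16.
Solving the dual: y* = (0, 0, 2, 0).
  dual value b^T y* = 16.
Strong duality: c^T x* = b^T y*. Confirmed.

16


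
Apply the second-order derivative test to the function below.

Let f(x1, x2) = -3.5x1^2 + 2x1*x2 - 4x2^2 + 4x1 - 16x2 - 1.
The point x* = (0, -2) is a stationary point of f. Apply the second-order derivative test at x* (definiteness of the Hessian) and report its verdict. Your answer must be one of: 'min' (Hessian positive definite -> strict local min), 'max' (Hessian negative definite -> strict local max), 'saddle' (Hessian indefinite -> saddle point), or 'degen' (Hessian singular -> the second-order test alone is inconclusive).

Compute the Hessian H = grad^2 f:
  H = [[-7, 2], [2, -8]]
Verify stationarity: grad f(x*) = H x* + g = (0, 0).
Eigenvalues of H: -9.5616, -5.4384.
Both eigenvalues < 0, so H is negative definite -> x* is a strict local max.

max


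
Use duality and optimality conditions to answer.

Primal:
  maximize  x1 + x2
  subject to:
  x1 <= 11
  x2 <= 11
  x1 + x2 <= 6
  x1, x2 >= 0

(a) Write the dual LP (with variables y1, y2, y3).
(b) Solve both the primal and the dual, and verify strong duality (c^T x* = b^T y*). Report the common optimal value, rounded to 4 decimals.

The standard primal-dual pair for 'max c^T x s.t. A x <= b, x >= 0' is:
  Dual:  min b^T y  s.t.  A^T y >= c,  y >= 0.

So the dual LP is:
  minimize  11y1 + 11y2 + 6y3
  subject to:
    y1 + y3 >= 1
    y2 + y3 >= 1
    y1, y2, y3 >= 0

Solving the primal: x* = (6, 0).
  primal value c^T x* = 6.
Solving the dual: y* = (0, 0, 1).
  dual value b^T y* = 6.
Strong duality: c^T x* = b^T y*. Confirmed.

6


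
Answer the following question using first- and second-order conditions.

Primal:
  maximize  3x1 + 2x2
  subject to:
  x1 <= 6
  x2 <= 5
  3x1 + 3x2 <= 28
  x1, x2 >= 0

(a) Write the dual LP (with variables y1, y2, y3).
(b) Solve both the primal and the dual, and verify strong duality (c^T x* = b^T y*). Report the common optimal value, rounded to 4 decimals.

The standard primal-dual pair for 'max c^T x s.t. A x <= b, x >= 0' is:
  Dual:  min b^T y  s.t.  A^T y >= c,  y >= 0.

So the dual LP is:
  minimize  6y1 + 5y2 + 28y3
  subject to:
    y1 + 3y3 >= 3
    y2 + 3y3 >= 2
    y1, y2, y3 >= 0

Solving the primal: x* = (6, 3.3333).
  primal value c^T x* = 24.6667.
Solving the dual: y* = (1, 0, 0.6667).
  dual value b^T y* = 24.6667.
Strong duality: c^T x* = b^T y*. Confirmed.

24.6667


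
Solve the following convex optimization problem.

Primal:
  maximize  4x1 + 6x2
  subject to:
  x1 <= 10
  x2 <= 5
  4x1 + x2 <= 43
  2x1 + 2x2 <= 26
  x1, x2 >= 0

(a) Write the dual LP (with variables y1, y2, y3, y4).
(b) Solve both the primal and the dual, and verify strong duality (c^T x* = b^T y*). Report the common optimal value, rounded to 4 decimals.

The standard primal-dual pair for 'max c^T x s.t. A x <= b, x >= 0' is:
  Dual:  min b^T y  s.t.  A^T y >= c,  y >= 0.

So the dual LP is:
  minimize  10y1 + 5y2 + 43y3 + 26y4
  subject to:
    y1 + 4y3 + 2y4 >= 4
    y2 + y3 + 2y4 >= 6
    y1, y2, y3, y4 >= 0

Solving the primal: x* = (8, 5).
  primal value c^T x* = 62.
Solving the dual: y* = (0, 2, 0, 2).
  dual value b^T y* = 62.
Strong duality: c^T x* = b^T y*. Confirmed.

62


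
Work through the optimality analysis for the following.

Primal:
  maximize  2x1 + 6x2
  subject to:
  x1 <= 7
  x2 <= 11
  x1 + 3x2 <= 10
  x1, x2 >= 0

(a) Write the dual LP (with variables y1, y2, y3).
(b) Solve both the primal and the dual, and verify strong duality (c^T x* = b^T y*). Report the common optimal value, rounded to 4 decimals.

The standard primal-dual pair for 'max c^T x s.t. A x <= b, x >= 0' is:
  Dual:  min b^T y  s.t.  A^T y >= c,  y >= 0.

So the dual LP is:
  minimize  7y1 + 11y2 + 10y3
  subject to:
    y1 + y3 >= 2
    y2 + 3y3 >= 6
    y1, y2, y3 >= 0

Solving the primal: x* = (0, 3.3333).
  primal value c^T x* = 20.
Solving the dual: y* = (0, 0, 2).
  dual value b^T y* = 20.
Strong duality: c^T x* = b^T y*. Confirmed.

20


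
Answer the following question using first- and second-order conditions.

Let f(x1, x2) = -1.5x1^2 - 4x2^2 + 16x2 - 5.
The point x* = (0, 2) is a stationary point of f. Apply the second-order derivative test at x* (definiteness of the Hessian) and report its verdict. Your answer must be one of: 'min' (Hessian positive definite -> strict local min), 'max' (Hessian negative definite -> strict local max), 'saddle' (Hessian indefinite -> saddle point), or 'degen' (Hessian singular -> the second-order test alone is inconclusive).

Compute the Hessian H = grad^2 f:
  H = [[-3, 0], [0, -8]]
Verify stationarity: grad f(x*) = H x* + g = (0, 0).
Eigenvalues of H: -8, -3.
Both eigenvalues < 0, so H is negative definite -> x* is a strict local max.

max


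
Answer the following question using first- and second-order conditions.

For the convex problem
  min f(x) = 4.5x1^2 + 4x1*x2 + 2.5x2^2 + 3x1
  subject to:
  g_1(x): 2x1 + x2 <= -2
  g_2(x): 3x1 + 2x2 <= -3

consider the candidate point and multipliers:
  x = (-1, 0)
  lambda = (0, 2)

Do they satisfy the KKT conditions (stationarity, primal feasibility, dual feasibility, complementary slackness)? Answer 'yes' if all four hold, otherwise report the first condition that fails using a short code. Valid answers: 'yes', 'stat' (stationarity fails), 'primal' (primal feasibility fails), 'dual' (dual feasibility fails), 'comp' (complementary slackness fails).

Gradient of f: grad f(x) = Q x + c = (-6, -4)
Constraint values g_i(x) = a_i^T x - b_i:
  g_1((-1, 0)) = 0
  g_2((-1, 0)) = 0
Stationarity residual: grad f(x) + sum_i lambda_i a_i = (0, 0)
  -> stationarity OK
Primal feasibility (all g_i <= 0): OK
Dual feasibility (all lambda_i >= 0): OK
Complementary slackness (lambda_i * g_i(x) = 0 for all i): OK

Verdict: yes, KKT holds.

yes


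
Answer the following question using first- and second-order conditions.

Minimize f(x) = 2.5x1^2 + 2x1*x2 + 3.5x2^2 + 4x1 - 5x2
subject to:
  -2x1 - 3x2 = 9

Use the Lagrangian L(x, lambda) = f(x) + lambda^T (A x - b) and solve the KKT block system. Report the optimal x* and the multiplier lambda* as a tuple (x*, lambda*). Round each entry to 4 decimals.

Form the Lagrangian:
  L(x, lambda) = (1/2) x^T Q x + c^T x + lambda^T (A x - b)
Stationarity (grad_x L = 0): Q x + c + A^T lambda = 0.
Primal feasibility: A x = b.

This gives the KKT block system:
  [ Q   A^T ] [ x     ]   [-c ]
  [ A    0  ] [ lambda ] = [ b ]

Solving the linear system:
  x*      = (-2.8163, -1.1224)
  lambda* = (-6.1633)
  f(x*)   = 24.9082

x* = (-2.8163, -1.1224), lambda* = (-6.1633)


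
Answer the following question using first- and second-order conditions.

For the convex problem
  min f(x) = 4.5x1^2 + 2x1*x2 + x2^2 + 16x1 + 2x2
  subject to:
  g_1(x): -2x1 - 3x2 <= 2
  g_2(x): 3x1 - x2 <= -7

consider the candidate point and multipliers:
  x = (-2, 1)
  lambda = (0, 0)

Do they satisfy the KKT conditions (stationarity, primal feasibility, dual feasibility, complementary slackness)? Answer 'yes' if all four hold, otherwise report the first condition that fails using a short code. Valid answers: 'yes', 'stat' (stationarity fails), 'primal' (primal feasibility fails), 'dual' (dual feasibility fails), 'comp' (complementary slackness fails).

Gradient of f: grad f(x) = Q x + c = (0, 0)
Constraint values g_i(x) = a_i^T x - b_i:
  g_1((-2, 1)) = -1
  g_2((-2, 1)) = 0
Stationarity residual: grad f(x) + sum_i lambda_i a_i = (0, 0)
  -> stationarity OK
Primal feasibility (all g_i <= 0): OK
Dual feasibility (all lambda_i >= 0): OK
Complementary slackness (lambda_i * g_i(x) = 0 for all i): OK

Verdict: yes, KKT holds.

yes


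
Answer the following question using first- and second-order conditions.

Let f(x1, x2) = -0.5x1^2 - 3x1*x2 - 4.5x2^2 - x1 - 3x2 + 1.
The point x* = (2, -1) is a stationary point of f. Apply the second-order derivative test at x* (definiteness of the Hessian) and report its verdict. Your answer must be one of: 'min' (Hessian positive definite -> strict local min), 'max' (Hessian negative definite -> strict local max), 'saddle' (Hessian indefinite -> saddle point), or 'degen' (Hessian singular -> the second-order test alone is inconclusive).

Compute the Hessian H = grad^2 f:
  H = [[-1, -3], [-3, -9]]
Verify stationarity: grad f(x*) = H x* + g = (0, 0).
Eigenvalues of H: -10, 0.
H has a zero eigenvalue (singular; negative semidefinite but not definite), so H is neither positive definite, negative definite, nor indefinite. The second-order test alone is inconclusive -> degen.
(Indeed, f is constant along the null direction of H through x*, so x* is not a strict local extremum.)

degen


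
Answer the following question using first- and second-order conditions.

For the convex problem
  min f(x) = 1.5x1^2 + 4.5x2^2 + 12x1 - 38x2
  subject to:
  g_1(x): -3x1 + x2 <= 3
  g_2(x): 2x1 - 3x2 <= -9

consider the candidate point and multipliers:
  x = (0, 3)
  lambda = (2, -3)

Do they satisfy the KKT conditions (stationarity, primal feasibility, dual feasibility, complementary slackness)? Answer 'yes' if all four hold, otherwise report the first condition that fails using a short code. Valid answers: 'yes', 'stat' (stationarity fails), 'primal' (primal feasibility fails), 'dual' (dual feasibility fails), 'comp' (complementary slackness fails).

Gradient of f: grad f(x) = Q x + c = (12, -11)
Constraint values g_i(x) = a_i^T x - b_i:
  g_1((0, 3)) = 0
  g_2((0, 3)) = 0
Stationarity residual: grad f(x) + sum_i lambda_i a_i = (0, 0)
  -> stationarity OK
Primal feasibility (all g_i <= 0): OK
Dual feasibility (all lambda_i >= 0): FAILS
Complementary slackness (lambda_i * g_i(x) = 0 for all i): OK

Verdict: the first failing condition is dual_feasibility -> dual.

dual


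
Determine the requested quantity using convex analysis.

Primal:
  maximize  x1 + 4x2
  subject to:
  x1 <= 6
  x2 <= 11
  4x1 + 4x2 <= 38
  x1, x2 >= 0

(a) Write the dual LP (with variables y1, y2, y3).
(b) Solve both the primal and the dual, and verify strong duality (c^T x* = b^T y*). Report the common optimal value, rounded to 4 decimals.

The standard primal-dual pair for 'max c^T x s.t. A x <= b, x >= 0' is:
  Dual:  min b^T y  s.t.  A^T y >= c,  y >= 0.

So the dual LP is:
  minimize  6y1 + 11y2 + 38y3
  subject to:
    y1 + 4y3 >= 1
    y2 + 4y3 >= 4
    y1, y2, y3 >= 0

Solving the primal: x* = (0, 9.5).
  primal value c^T x* = 38.
Solving the dual: y* = (0, 0, 1).
  dual value b^T y* = 38.
Strong duality: c^T x* = b^T y*. Confirmed.

38


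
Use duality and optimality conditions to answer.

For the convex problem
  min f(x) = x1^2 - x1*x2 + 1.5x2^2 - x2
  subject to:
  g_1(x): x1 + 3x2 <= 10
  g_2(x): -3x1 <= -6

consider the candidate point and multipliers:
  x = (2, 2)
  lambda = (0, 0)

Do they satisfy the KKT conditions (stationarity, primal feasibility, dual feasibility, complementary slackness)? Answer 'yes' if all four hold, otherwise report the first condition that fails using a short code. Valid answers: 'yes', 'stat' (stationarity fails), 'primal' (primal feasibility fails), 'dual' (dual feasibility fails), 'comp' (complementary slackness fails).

Gradient of f: grad f(x) = Q x + c = (2, 3)
Constraint values g_i(x) = a_i^T x - b_i:
  g_1((2, 2)) = -2
  g_2((2, 2)) = 0
Stationarity residual: grad f(x) + sum_i lambda_i a_i = (2, 3)
  -> stationarity FAILS
Primal feasibility (all g_i <= 0): OK
Dual feasibility (all lambda_i >= 0): OK
Complementary slackness (lambda_i * g_i(x) = 0 for all i): OK

Verdict: the first failing condition is stationarity -> stat.

stat


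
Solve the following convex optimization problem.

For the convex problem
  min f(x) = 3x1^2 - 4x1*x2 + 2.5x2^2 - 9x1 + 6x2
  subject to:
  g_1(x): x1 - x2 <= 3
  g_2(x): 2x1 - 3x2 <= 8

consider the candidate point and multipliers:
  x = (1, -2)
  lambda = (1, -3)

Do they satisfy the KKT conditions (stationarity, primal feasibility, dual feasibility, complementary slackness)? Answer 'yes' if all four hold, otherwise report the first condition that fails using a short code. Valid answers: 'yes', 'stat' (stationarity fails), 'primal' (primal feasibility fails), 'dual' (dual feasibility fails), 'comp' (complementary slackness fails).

Gradient of f: grad f(x) = Q x + c = (5, -8)
Constraint values g_i(x) = a_i^T x - b_i:
  g_1((1, -2)) = 0
  g_2((1, -2)) = 0
Stationarity residual: grad f(x) + sum_i lambda_i a_i = (0, 0)
  -> stationarity OK
Primal feasibility (all g_i <= 0): OK
Dual feasibility (all lambda_i >= 0): FAILS
Complementary slackness (lambda_i * g_i(x) = 0 for all i): OK

Verdict: the first failing condition is dual_feasibility -> dual.

dual
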